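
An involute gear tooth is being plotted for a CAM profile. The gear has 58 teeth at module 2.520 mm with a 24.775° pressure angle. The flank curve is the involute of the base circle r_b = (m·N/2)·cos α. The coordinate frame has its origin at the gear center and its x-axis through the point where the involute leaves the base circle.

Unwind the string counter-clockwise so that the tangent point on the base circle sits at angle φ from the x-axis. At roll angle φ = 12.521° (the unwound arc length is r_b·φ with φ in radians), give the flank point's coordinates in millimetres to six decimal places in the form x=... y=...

x=67.919293 y=0.229730

pitch radius r_p = m·N/2 = 2.520·58/2 = 73.080000
base radius r_b = r_p·cos α = 73.080000·cos 24.775° = 66.353747
roll angle φ = 12.521° = 0.21853268 rad
x = r_b·(cos φ + φ·sin φ) = 66.353747·(0.97621661 + 0.21853268·0.21679743) = 67.919293
y = r_b·(sin φ − φ·cos φ) = 66.353747·(0.21679743 − 0.21853268·0.97621661) = 0.229730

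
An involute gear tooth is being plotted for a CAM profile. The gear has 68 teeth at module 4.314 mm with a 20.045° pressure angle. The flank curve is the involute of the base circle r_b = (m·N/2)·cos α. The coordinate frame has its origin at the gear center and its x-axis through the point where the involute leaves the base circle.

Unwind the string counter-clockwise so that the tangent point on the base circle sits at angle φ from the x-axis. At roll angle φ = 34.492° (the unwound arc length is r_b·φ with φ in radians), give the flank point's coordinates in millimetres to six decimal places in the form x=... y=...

x=160.541839 y=9.661960

pitch radius r_p = m·N/2 = 4.314·68/2 = 146.676000
base radius r_b = r_p·cos α = 146.676000·cos 20.045° = 137.790912
roll angle φ = 34.492° = 0.60199897 rad
x = r_b·(cos φ + φ·sin φ) = 137.790912·(0.82420527 + 0.60199897·0.56629116) = 160.541839
y = r_b·(sin φ − φ·cos φ) = 137.790912·(0.56629116 − 0.60199897·0.82420527) = 9.661960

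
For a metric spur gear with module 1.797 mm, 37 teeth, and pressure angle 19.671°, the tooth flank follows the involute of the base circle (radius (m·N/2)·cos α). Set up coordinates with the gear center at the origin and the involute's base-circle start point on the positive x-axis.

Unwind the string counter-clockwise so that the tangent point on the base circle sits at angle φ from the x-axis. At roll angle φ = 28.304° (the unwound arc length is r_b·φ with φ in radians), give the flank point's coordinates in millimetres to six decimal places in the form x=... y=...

x=34.894161 y=1.227507

pitch radius r_p = m·N/2 = 1.797·37/2 = 33.244500
base radius r_b = r_p·cos α = 33.244500·cos 19.671° = 31.304386
roll angle φ = 28.304° = 0.49399799 rad
x = r_b·(cos φ + φ·sin φ) = 31.304386·(0.88044425 + 0.49399799·0.47414968) = 34.894161
y = r_b·(sin φ − φ·cos φ) = 31.304386·(0.47414968 − 0.49399799·0.88044425) = 1.227507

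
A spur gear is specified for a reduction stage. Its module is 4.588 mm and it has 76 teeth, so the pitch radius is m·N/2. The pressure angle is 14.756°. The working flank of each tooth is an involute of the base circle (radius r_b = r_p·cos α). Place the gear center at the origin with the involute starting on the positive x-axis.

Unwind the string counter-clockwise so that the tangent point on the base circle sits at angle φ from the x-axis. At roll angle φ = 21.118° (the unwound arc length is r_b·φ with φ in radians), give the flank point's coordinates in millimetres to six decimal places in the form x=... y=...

pitch radius r_p = m·N/2 = 4.588·76/2 = 174.344000
base radius r_b = r_p·cos α = 174.344000·cos 14.756° = 168.594008
roll angle φ = 21.118° = 0.36857863 rad
x = r_b·(cos φ + φ·sin φ) = 168.594008·(0.93284039 + 0.36857863·0.36028989) = 179.659768
y = r_b·(sin φ − φ·cos φ) = 168.594008·(0.36028989 − 0.36857863·0.93284039) = 2.775875

x=179.659768 y=2.775875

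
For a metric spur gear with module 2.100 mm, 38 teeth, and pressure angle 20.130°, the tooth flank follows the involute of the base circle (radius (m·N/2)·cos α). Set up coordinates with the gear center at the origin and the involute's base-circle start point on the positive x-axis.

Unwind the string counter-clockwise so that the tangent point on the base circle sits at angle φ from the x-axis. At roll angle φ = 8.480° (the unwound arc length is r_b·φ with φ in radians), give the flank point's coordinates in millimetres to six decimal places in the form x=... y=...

x=37.870745 y=0.040397

pitch radius r_p = m·N/2 = 2.100·38/2 = 39.900000
base radius r_b = r_p·cos α = 39.900000·cos 20.130° = 37.462676
roll angle φ = 8.480° = 0.14800392 rad
x = r_b·(cos φ + φ·sin φ) = 37.462676·(0.98906740 + 0.14800392·0.14746417) = 37.870745
y = r_b·(sin φ − φ·cos φ) = 37.462676·(0.14746417 − 0.14800392·0.98906740) = 0.040397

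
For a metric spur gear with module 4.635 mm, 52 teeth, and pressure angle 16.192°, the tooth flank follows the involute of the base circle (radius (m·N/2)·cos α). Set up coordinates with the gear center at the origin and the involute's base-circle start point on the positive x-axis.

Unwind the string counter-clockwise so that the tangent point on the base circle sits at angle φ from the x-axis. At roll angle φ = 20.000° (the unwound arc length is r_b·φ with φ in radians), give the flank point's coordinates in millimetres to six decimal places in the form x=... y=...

pitch radius r_p = m·N/2 = 4.635·52/2 = 120.510000
base radius r_b = r_p·cos α = 120.510000·cos 16.192° = 115.729685
roll angle φ = 20.000° = 0.34906585 rad
x = r_b·(cos φ + φ·sin φ) = 115.729685·(0.93969262 + 0.34906585·0.34202014) = 122.567015
y = r_b·(sin φ − φ·cos φ) = 115.729685·(0.34202014 − 0.34906585·0.93969262) = 1.620857

x=122.567015 y=1.620857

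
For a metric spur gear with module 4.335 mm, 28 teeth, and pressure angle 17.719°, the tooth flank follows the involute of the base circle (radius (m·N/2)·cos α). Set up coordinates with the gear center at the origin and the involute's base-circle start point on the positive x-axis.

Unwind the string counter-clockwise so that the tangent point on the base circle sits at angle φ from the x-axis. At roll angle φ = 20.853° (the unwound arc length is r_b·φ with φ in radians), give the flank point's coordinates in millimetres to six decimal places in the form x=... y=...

x=61.513916 y=0.916775

pitch radius r_p = m·N/2 = 4.335·28/2 = 60.690000
base radius r_b = r_p·cos α = 60.690000·cos 17.719° = 57.810903
roll angle φ = 20.853° = 0.36395351 rad
x = r_b·(cos φ + φ·sin φ) = 57.810903·(0.93449679 + 0.36395351·0.35597155) = 61.513916
y = r_b·(sin φ − φ·cos φ) = 57.810903·(0.35597155 − 0.36395351·0.93449679) = 0.916775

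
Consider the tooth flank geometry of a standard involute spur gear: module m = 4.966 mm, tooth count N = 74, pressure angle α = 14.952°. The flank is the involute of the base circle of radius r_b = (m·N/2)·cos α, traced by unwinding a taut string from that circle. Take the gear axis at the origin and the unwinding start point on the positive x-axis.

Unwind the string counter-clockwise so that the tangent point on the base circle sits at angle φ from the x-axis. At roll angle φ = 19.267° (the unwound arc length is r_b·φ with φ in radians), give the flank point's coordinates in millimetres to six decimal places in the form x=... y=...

pitch radius r_p = m·N/2 = 4.966·74/2 = 183.742000
base radius r_b = r_p·cos α = 183.742000·cos 14.952° = 177.520921
roll angle φ = 19.267° = 0.33627259 rad
x = r_b·(cos φ + φ·sin φ) = 177.520921·(0.94399116 + 0.33627259·0.32997075) = 187.275922
y = r_b·(sin φ − φ·cos φ) = 177.520921·(0.32997075 − 0.33627259·0.94399116) = 2.224763

x=187.275922 y=2.224763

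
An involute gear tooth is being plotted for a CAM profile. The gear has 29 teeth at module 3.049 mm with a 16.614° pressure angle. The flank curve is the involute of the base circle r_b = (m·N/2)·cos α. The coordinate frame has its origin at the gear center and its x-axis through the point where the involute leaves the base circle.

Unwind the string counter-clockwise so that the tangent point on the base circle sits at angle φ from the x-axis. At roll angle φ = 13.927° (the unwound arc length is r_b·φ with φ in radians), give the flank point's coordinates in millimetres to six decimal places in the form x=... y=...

x=43.597949 y=0.201614

pitch radius r_p = m·N/2 = 3.049·29/2 = 44.210500
base radius r_b = r_p·cos α = 44.210500·cos 16.614° = 42.364833
roll angle φ = 13.927° = 0.24307200 rad
x = r_b·(cos φ + φ·sin φ) = 42.364833·(0.97060317 + 0.24307200·0.24068546) = 43.597949
y = r_b·(sin φ − φ·cos φ) = 42.364833·(0.24068546 − 0.24307200·0.97060317) = 0.201614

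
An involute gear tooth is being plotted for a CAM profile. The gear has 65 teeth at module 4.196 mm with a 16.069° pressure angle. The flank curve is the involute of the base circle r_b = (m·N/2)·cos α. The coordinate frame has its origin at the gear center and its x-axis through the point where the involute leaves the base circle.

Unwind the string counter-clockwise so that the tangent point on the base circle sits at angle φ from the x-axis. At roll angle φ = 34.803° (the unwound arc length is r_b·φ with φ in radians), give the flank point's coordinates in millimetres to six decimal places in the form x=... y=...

pitch radius r_p = m·N/2 = 4.196·65/2 = 136.370000
base radius r_b = r_p·cos α = 136.370000·cos 16.069° = 131.041895
roll angle φ = 34.803° = 0.60742694 rad
x = r_b·(cos φ + φ·sin φ) = 131.041895·(0.82111933 + 0.60742694·0.57075656) = 153.032329
y = r_b·(sin φ − φ·cos φ) = 131.041895·(0.57075656 − 0.60742694·0.82111933) = 9.433256

x=153.032329 y=9.433256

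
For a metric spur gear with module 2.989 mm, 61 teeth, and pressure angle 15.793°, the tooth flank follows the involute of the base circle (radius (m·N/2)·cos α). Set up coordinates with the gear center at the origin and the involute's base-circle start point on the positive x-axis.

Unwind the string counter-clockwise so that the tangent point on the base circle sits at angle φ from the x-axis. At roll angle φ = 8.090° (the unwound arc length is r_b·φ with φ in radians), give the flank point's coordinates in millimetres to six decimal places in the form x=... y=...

x=88.593253 y=0.082149

pitch radius r_p = m·N/2 = 2.989·61/2 = 91.164500
base radius r_b = r_p·cos α = 91.164500·cos 15.793° = 87.723154
roll angle φ = 8.090° = 0.14119714 rad
x = r_b·(cos φ + φ·sin φ) = 87.723154·(0.99004823 + 0.14119714·0.14072844) = 88.593253
y = r_b·(sin φ − φ·cos φ) = 87.723154·(0.14072844 − 0.14119714·0.99004823) = 0.082149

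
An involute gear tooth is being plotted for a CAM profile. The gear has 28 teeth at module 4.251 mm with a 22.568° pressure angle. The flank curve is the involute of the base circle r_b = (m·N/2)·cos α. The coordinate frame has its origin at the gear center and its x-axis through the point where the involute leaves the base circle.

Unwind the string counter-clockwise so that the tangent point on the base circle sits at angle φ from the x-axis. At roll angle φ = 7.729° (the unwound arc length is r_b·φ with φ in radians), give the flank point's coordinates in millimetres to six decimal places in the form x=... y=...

x=55.454451 y=0.044886

pitch radius r_p = m·N/2 = 4.251·28/2 = 59.514000
base radius r_b = r_p·cos α = 59.514000·cos 22.568° = 54.956698
roll angle φ = 7.729° = 0.13489650 rad
x = r_b·(cos φ + φ·sin φ) = 54.956698·(0.99091526 + 0.13489650·0.13448775) = 55.454451
y = r_b·(sin φ − φ·cos φ) = 54.956698·(0.13448775 − 0.13489650·0.99091526) = 0.044886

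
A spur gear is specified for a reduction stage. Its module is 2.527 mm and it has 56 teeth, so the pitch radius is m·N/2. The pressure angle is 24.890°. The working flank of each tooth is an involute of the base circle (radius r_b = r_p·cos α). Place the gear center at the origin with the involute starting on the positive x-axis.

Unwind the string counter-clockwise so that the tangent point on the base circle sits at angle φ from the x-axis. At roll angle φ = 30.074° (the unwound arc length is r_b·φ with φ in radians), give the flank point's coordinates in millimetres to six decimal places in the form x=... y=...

x=72.425933 y=3.009529

pitch radius r_p = m·N/2 = 2.527·56/2 = 70.756000
base radius r_b = r_p·cos α = 70.756000·cos 24.890° = 64.184005
roll angle φ = 30.074° = 0.52489032 rad
x = r_b·(cos φ + φ·sin φ) = 64.184005·(0.86537891 + 0.52489032·0.50111809) = 72.425933
y = r_b·(sin φ − φ·cos φ) = 64.184005·(0.50111809 − 0.52489032·0.86537891) = 3.009529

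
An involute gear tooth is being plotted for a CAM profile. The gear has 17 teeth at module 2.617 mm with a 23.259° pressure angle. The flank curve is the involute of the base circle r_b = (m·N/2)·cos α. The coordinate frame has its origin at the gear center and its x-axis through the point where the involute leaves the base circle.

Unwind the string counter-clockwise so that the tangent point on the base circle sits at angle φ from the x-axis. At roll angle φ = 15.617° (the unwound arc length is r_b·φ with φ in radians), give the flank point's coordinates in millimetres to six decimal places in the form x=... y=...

pitch radius r_p = m·N/2 = 2.617·17/2 = 22.244500
base radius r_b = r_p·cos α = 22.244500·cos 23.259° = 20.436672
roll angle φ = 15.617° = 0.27256807 rad
x = r_b·(cos φ + φ·sin φ) = 20.436672·(0.96308273 + 0.27256807·0.26920558) = 21.181784
y = r_b·(sin φ − φ·cos φ) = 20.436672·(0.26920558 − 0.27256807·0.96308273) = 0.136925

x=21.181784 y=0.136925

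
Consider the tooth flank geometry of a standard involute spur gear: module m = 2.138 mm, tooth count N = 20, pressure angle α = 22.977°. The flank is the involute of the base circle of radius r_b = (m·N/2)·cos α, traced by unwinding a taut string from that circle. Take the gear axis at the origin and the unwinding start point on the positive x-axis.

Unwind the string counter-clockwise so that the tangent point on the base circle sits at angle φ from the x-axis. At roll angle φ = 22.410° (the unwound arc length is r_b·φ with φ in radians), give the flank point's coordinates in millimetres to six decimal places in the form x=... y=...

x=21.132273 y=0.386621

pitch radius r_p = m·N/2 = 2.138·20/2 = 21.380000
base radius r_b = r_p·cos α = 21.380000·cos 22.977° = 19.683746
roll angle φ = 22.410° = 0.39112829 rad
x = r_b·(cos φ + φ·sin φ) = 19.683746·(0.92447951 + 0.39112829·0.38123173) = 21.132273
y = r_b·(sin φ − φ·cos φ) = 19.683746·(0.38123173 − 0.39112829·0.92447951) = 0.386621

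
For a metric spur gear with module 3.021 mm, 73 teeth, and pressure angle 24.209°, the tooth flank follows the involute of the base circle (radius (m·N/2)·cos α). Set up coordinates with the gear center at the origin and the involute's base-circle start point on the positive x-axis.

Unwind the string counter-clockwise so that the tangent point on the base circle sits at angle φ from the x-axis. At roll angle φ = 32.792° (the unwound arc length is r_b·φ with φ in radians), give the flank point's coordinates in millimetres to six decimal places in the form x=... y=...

pitch radius r_p = m·N/2 = 3.021·73/2 = 110.266500
base radius r_b = r_p·cos α = 110.266500·cos 24.209° = 100.569191
roll angle φ = 32.792° = 0.57232837 rad
x = r_b·(cos φ + φ·sin φ) = 100.569191·(0.84064223 + 0.57232837·0.54159084) = 115.715921
y = r_b·(sin φ − φ·cos φ) = 100.569191·(0.54159084 − 0.57232837·0.84064223) = 6.081162

x=115.715921 y=6.081162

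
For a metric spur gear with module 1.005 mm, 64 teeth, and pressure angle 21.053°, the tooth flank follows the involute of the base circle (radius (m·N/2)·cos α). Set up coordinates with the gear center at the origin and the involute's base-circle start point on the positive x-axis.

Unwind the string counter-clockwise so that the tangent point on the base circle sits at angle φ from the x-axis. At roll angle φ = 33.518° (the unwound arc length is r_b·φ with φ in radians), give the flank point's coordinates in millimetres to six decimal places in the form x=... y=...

pitch radius r_p = m·N/2 = 1.005·64/2 = 32.160000
base radius r_b = r_p·cos α = 32.160000·cos 21.053° = 30.013273
roll angle φ = 33.518° = 0.58499946 rad
x = r_b·(cos φ + φ·sin φ) = 30.013273·(0.83371238 + 0.58499946·0.55219893) = 34.717807
y = r_b·(sin φ − φ·cos φ) = 30.013273·(0.55219893 − 0.58499946·0.83371238) = 1.935185

x=34.717807 y=1.935185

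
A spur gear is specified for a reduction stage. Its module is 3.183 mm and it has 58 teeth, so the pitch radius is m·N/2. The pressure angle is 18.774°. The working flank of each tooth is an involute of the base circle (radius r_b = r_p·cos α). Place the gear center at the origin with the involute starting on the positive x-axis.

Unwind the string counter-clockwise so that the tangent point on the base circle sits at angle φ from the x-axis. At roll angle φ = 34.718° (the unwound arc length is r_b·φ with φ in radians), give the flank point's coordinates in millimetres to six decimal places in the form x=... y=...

pitch radius r_p = m·N/2 = 3.183·58/2 = 92.307000
base radius r_b = r_p·cos α = 92.307000·cos 18.774° = 87.395843
roll angle φ = 34.718° = 0.60594341 rad
x = r_b·(cos φ + φ·sin φ) = 87.395843·(0.82196516 + 0.60594341·0.56953778) = 101.997313
y = r_b·(sin φ − φ·cos φ) = 87.395843·(0.56953778 − 0.60594341·0.82196516) = 6.246479

x=101.997313 y=6.246479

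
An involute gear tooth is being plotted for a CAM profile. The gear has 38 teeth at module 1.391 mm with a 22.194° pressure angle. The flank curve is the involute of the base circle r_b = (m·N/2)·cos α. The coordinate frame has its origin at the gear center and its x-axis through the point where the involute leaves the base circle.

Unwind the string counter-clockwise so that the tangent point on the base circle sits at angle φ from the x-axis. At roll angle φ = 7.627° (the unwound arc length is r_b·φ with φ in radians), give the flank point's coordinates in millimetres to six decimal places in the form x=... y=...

x=24.686731 y=0.019207

pitch radius r_p = m·N/2 = 1.391·38/2 = 26.429000
base radius r_b = r_p·cos α = 26.429000·cos 22.194° = 24.470879
roll angle φ = 7.627° = 0.13311626 rad
x = r_b·(cos φ + φ·sin φ) = 24.470879·(0.99115311 + 0.13311626·0.13272347) = 24.686731
y = r_b·(sin φ − φ·cos φ) = 24.470879·(0.13272347 − 0.13311626·0.99115311) = 0.019207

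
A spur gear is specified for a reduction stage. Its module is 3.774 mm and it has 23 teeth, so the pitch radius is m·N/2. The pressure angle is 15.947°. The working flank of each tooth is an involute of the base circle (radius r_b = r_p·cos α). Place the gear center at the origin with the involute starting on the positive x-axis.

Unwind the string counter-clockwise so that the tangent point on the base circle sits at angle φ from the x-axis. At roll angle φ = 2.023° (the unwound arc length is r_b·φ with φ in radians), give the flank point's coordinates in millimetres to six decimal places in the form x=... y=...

pitch radius r_p = m·N/2 = 3.774·23/2 = 43.401000
base radius r_b = r_p·cos α = 43.401000·cos 15.947° = 41.730767
roll angle φ = 2.023° = 0.03530801 rad
x = r_b·(cos φ + φ·sin φ) = 41.730767·(0.99937674 + 0.03530801·0.03530068) = 41.756771
y = r_b·(sin φ − φ·cos φ) = 41.730767·(0.03530068 − 0.03530801·0.99937674) = 0.000612

x=41.756771 y=0.000612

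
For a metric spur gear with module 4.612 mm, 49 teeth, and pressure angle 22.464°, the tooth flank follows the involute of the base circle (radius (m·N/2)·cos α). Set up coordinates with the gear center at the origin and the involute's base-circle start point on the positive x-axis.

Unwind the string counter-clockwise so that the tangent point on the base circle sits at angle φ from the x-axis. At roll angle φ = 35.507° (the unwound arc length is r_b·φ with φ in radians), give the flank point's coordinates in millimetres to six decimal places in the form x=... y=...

x=122.586564 y=7.970123

pitch radius r_p = m·N/2 = 4.612·49/2 = 112.994000
base radius r_b = r_p·cos α = 112.994000·cos 22.464° = 104.419992
roll angle φ = 35.507° = 0.61971406 rad
x = r_b·(cos φ + φ·sin φ) = 104.419992·(0.81404457 + 0.61971406·0.58080241) = 122.586564
y = r_b·(sin φ − φ·cos φ) = 104.419992·(0.58080241 − 0.61971406·0.81404457) = 7.970123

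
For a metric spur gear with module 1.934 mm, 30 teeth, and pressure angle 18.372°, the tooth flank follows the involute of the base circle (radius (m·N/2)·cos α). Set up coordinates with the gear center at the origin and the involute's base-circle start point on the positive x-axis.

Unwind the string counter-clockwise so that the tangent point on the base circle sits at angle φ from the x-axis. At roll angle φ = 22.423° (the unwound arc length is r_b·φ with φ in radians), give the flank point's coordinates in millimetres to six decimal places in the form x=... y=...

x=29.559658 y=0.541693

pitch radius r_p = m·N/2 = 1.934·30/2 = 29.010000
base radius r_b = r_p·cos α = 29.010000·cos 18.372° = 27.531365
roll angle φ = 22.423° = 0.39135518 rad
x = r_b·(cos φ + φ·sin φ) = 27.531365·(0.92439299 + 0.39135518·0.38144148) = 29.559658
y = r_b·(sin φ − φ·cos φ) = 27.531365·(0.38144148 − 0.39135518·0.92439299) = 0.541693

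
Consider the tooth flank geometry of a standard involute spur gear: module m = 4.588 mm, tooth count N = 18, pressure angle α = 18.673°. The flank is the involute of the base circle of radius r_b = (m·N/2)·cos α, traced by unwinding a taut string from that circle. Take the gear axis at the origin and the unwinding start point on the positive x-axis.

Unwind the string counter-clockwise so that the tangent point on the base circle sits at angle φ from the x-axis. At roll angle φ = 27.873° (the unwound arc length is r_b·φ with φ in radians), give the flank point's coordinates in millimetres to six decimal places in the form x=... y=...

x=43.477012 y=1.465989

pitch radius r_p = m·N/2 = 4.588·18/2 = 41.292000
base radius r_b = r_p·cos α = 41.292000·cos 18.673° = 39.118441
roll angle φ = 27.873° = 0.48647562 rad
x = r_b·(cos φ + φ·sin φ) = 39.118441·(0.88398604 + 0.48647562·0.46751330) = 43.477012
y = r_b·(sin φ − φ·cos φ) = 39.118441·(0.46751330 − 0.48647562·0.88398604) = 1.465989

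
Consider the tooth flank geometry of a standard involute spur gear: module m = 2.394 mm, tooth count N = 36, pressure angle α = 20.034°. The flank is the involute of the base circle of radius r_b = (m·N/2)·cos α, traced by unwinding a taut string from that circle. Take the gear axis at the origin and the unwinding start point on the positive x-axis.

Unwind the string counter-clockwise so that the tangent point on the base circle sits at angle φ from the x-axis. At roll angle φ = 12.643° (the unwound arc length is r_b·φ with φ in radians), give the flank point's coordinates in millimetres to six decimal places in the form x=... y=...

pitch radius r_p = m·N/2 = 2.394·36/2 = 43.092000
base radius r_b = r_p·cos α = 43.092000·cos 20.034° = 40.484481
roll angle φ = 12.643° = 0.22066198 rad
x = r_b·(cos φ + φ·sin φ) = 40.484481·(0.97575277 + 0.22066198·0.21887560) = 41.458145
y = r_b·(sin φ − φ·cos φ) = 40.484481·(0.21887560 − 0.22066198·0.97575277) = 0.144289

x=41.458145 y=0.144289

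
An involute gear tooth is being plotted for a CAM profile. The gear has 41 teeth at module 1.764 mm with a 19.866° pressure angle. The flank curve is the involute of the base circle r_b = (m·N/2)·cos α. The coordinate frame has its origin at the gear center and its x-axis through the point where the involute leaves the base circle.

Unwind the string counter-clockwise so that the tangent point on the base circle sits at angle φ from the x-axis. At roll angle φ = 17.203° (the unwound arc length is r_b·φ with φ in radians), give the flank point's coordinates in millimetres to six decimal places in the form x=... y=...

x=35.508612 y=0.304095

pitch radius r_p = m·N/2 = 1.764·41/2 = 36.162000
base radius r_b = r_p·cos α = 36.162000·cos 19.866° = 34.009997
roll angle φ = 17.203° = 0.30024899 rad
x = r_b·(cos φ + φ·sin φ) = 34.009997·(0.95526288 + 0.30024899·0.29575807) = 35.508612
y = r_b·(sin φ − φ·cos φ) = 34.009997·(0.29575807 − 0.30024899·0.95526288) = 0.304095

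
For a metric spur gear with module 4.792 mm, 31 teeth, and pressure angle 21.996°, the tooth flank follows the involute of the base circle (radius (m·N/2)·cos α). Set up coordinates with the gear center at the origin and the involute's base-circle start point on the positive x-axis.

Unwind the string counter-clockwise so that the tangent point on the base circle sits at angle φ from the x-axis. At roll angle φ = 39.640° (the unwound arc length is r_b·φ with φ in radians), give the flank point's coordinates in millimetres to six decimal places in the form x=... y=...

pitch radius r_p = m·N/2 = 4.792·31/2 = 74.276000
base radius r_b = r_p·cos α = 74.276000·cos 21.996° = 68.869450
roll angle φ = 39.640° = 0.69184852 rad
x = r_b·(cos φ + φ·sin φ) = 68.869450·(0.77006805 + 0.69184852·0.63796175) = 83.431272
y = r_b·(sin φ − φ·cos φ) = 68.869450·(0.63796175 − 0.69184852·0.77006805) = 7.244468

x=83.431272 y=7.244468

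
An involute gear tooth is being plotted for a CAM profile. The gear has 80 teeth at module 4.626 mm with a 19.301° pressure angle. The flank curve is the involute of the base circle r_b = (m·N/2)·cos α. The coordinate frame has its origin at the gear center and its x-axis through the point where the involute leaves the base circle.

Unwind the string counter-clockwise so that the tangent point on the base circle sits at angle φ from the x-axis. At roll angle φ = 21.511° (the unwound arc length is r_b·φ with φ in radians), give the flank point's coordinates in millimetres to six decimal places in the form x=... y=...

pitch radius r_p = m·N/2 = 4.626·80/2 = 185.040000
base radius r_b = r_p·cos α = 185.040000·cos 19.301° = 174.639861
roll angle φ = 21.511° = 0.37543778 rad
x = r_b·(cos φ + φ·sin φ) = 174.639861·(0.93034719 + 0.37543778·0.36667985) = 186.517581
y = r_b·(sin φ − φ·cos φ) = 174.639861·(0.36667985 − 0.37543778·0.93034719) = 3.037401

x=186.517581 y=3.037401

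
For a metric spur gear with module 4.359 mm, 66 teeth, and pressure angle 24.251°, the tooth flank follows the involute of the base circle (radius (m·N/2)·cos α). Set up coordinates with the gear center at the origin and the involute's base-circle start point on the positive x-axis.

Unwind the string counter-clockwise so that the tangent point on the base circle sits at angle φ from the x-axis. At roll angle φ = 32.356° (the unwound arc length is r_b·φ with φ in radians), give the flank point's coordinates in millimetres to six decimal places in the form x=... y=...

pitch radius r_p = m·N/2 = 4.359·66/2 = 143.847000
base radius r_b = r_p·cos α = 143.847000·cos 24.251° = 131.153204
roll angle φ = 32.356° = 0.56471873 rad
x = r_b·(cos φ + φ·sin φ) = 131.153204·(0.84473916 + 0.56471873·0.53517824) = 150.428047
y = r_b·(sin φ − φ·cos φ) = 131.153204·(0.53517824 − 0.56471873·0.84473916) = 7.625013

x=150.428047 y=7.625013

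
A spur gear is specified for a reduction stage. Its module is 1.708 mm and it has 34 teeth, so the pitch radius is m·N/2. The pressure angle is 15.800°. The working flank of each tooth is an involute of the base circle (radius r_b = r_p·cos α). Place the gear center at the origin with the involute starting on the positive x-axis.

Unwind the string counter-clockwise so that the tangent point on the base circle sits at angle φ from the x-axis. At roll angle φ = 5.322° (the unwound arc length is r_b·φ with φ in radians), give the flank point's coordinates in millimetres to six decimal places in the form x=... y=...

x=28.059229 y=0.007457

pitch radius r_p = m·N/2 = 1.708·34/2 = 29.036000
base radius r_b = r_p·cos α = 29.036000·cos 15.800° = 27.938962
roll angle φ = 5.322° = 0.09288642 rad
x = r_b·(cos φ + φ·sin φ) = 27.938962·(0.99568916 + 0.09288642·0.09275291) = 28.059229
y = r_b·(sin φ − φ·cos φ) = 27.938962·(0.09275291 − 0.09288642·0.99568916) = 0.007457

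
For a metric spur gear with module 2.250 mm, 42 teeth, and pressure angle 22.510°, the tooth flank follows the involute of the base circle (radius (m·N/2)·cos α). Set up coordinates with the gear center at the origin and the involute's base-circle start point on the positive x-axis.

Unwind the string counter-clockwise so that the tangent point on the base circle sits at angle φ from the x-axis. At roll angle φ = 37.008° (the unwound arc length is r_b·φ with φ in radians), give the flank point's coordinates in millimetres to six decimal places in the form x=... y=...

x=51.827689 y=3.759718

pitch radius r_p = m·N/2 = 2.250·42/2 = 47.250000
base radius r_b = r_p·cos α = 47.250000·cos 22.510° = 43.650151
roll angle φ = 37.008° = 0.64591145 rad
x = r_b·(cos φ + φ·sin φ) = 43.650151·(0.79855147 + 0.64591145·0.60192653) = 51.827689
y = r_b·(sin φ − φ·cos φ) = 43.650151·(0.60192653 − 0.64591145·0.79855147) = 3.759718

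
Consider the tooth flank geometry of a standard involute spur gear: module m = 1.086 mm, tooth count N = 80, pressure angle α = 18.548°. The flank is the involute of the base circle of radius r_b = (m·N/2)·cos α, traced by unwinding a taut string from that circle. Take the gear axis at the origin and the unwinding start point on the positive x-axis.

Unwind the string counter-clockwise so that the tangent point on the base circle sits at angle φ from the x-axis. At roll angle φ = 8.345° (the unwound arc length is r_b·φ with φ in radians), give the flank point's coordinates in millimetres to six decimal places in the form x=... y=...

x=41.618123 y=0.042325

pitch radius r_p = m·N/2 = 1.086·80/2 = 43.440000
base radius r_b = r_p·cos α = 43.440000·cos 18.548° = 41.183618
roll angle φ = 8.345° = 0.14564773 rad
x = r_b·(cos φ + φ·sin φ) = 41.183618·(0.98941211 + 0.14564773·0.14513333) = 41.618123
y = r_b·(sin φ − φ·cos φ) = 41.183618·(0.14513333 − 0.14564773·0.98941211) = 0.042325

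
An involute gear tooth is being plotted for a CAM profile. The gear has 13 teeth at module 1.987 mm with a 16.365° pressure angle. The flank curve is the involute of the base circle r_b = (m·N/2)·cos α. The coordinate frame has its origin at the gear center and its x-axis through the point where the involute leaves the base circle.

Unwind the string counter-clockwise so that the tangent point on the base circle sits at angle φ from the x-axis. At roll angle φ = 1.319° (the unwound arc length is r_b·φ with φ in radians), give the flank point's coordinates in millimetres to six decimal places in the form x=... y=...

pitch radius r_p = m·N/2 = 1.987·13/2 = 12.915500
base radius r_b = r_p·cos α = 12.915500·cos 16.365° = 12.392245
roll angle φ = 1.319° = 0.02302089 rad
x = r_b·(cos φ + φ·sin φ) = 12.392245·(0.99973503 + 0.02302089·0.02301886) = 12.395528
y = r_b·(sin φ − φ·cos φ) = 12.392245·(0.02301886 − 0.02302089·0.99973503) = 0.000050

x=12.395528 y=0.000050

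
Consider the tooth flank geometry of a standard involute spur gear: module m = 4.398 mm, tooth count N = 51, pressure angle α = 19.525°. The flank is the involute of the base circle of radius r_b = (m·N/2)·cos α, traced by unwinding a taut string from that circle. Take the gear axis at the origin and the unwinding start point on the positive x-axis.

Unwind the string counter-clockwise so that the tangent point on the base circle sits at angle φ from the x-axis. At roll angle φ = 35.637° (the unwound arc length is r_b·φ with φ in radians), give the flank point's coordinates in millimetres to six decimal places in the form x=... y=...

x=124.210319 y=8.154435

pitch radius r_p = m·N/2 = 4.398·51/2 = 112.149000
base radius r_b = r_p·cos α = 112.149000·cos 19.525° = 105.699956
roll angle φ = 35.637° = 0.62198299 rad
x = r_b·(cos φ + φ·sin φ) = 105.699956·(0.81272467 + 0.62198299·0.58264793) = 124.210319
y = r_b·(sin φ − φ·cos φ) = 105.699956·(0.58264793 − 0.62198299·0.81272467) = 8.154435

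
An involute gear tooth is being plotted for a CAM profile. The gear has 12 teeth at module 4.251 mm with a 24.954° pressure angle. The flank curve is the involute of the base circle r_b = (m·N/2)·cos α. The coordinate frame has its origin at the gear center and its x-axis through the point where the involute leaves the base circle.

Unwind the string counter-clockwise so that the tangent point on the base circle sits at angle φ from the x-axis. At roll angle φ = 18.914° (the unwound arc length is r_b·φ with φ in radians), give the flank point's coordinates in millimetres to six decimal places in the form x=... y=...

x=24.350818 y=0.274285

pitch radius r_p = m·N/2 = 4.251·12/2 = 25.506000
base radius r_b = r_p·cos α = 25.506000·cos 24.954° = 23.124933
roll angle φ = 18.914° = 0.33011157 rad
x = r_b·(cos φ + φ·sin φ) = 23.124933·(0.94600618 + 0.33011157·0.32414858) = 24.350818
y = r_b·(sin φ − φ·cos φ) = 23.124933·(0.32414858 − 0.33011157·0.94600618) = 0.274285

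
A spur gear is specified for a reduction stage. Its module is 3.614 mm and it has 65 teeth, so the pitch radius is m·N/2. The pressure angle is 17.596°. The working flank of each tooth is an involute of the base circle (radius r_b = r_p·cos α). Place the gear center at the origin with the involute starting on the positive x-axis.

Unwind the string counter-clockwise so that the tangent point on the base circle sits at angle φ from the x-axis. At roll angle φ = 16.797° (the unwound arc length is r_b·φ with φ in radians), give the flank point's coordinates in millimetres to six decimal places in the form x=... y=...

x=116.667761 y=0.932244

pitch radius r_p = m·N/2 = 3.614·65/2 = 117.455000
base radius r_b = r_p·cos α = 117.455000·cos 17.596° = 111.959489
roll angle φ = 16.797° = 0.29316295 rad
x = r_b·(cos φ + φ·sin φ) = 111.959489·(0.95733463 + 0.29316295·0.28898167) = 116.667761
y = r_b·(sin φ − φ·cos φ) = 111.959489·(0.28898167 − 0.29316295·0.95733463) = 0.932244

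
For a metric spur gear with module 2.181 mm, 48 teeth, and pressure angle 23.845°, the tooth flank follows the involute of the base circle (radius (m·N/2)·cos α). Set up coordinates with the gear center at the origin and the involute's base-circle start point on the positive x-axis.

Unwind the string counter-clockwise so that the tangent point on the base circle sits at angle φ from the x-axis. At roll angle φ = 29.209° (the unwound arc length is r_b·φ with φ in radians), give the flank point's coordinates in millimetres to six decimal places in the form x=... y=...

pitch radius r_p = m·N/2 = 2.181·48/2 = 52.344000
base radius r_b = r_p·cos α = 52.344000·cos 23.845° = 47.876044
roll angle φ = 29.209° = 0.50979322 rad
x = r_b·(cos φ + φ·sin φ) = 47.876044·(0.87284543 + 0.50979322·0.48799677) = 53.698866
y = r_b·(sin φ − φ·cos φ) = 47.876044·(0.48799677 − 0.50979322·0.87284543) = 2.059919

x=53.698866 y=2.059919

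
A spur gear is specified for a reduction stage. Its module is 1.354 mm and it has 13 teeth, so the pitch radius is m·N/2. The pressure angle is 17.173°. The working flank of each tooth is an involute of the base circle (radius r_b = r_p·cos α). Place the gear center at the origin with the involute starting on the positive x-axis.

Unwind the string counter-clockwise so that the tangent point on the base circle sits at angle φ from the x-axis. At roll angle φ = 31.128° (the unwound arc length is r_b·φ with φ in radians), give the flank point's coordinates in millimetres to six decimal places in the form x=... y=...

x=9.559496 y=0.436332

pitch radius r_p = m·N/2 = 1.354·13/2 = 8.801000
base radius r_b = r_p·cos α = 8.801000·cos 17.173° = 8.408630
roll angle φ = 31.128° = 0.54328609 rad
x = r_b·(cos φ + φ·sin φ) = 8.408630·(0.85601456 + 0.54328609·0.51695172) = 9.559496
y = r_b·(sin φ − φ·cos φ) = 8.408630·(0.51695172 − 0.54328609·0.85601456) = 0.436332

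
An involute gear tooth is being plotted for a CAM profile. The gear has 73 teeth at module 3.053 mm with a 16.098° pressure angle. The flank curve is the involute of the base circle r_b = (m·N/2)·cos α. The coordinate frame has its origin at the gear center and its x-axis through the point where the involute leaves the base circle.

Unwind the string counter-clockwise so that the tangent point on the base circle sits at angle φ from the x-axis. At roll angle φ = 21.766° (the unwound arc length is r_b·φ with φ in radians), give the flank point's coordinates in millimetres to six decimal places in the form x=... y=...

x=114.514075 y=1.928474

pitch radius r_p = m·N/2 = 3.053·73/2 = 111.434500
base radius r_b = r_p·cos α = 111.434500·cos 16.098° = 107.065023
roll angle φ = 21.766° = 0.37988836 rad
x = r_b·(cos φ + φ·sin φ) = 107.065023·(0.92870604 + 0.37988836·0.37081680) = 114.514075
y = r_b·(sin φ − φ·cos φ) = 107.065023·(0.37081680 − 0.37988836·0.92870604) = 1.928474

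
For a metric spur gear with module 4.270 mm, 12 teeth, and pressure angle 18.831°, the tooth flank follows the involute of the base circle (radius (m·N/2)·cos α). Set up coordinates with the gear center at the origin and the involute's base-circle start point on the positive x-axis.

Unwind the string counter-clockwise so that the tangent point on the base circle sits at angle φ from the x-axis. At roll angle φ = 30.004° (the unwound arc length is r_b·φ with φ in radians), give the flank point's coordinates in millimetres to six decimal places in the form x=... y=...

pitch radius r_p = m·N/2 = 4.270·12/2 = 25.620000
base radius r_b = r_p·cos α = 25.620000·cos 18.831° = 24.248683
roll angle φ = 30.004° = 0.52366859 rad
x = r_b·(cos φ + φ·sin φ) = 24.248683·(0.86599050 + 0.52366859·0.50006046) = 27.349034
y = r_b·(sin φ − φ·cos φ) = 24.248683·(0.50006046 − 0.52366859·0.86599050) = 1.129223

x=27.349034 y=1.129223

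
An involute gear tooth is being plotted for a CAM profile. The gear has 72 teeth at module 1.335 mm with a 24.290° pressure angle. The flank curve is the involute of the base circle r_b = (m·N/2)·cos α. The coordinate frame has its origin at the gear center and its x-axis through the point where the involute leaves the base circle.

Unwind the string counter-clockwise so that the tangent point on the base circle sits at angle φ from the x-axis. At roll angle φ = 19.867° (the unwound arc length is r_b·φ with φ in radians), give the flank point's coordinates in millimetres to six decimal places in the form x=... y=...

x=46.360271 y=0.601459

pitch radius r_p = m·N/2 = 1.335·72/2 = 48.060000
base radius r_b = r_p·cos α = 48.060000·cos 24.290° = 43.805493
roll angle φ = 19.867° = 0.34674456 rad
x = r_b·(cos φ + φ·sin φ) = 43.805493·(0.94048402 + 0.34674456·0.33983793) = 46.360271
y = r_b·(sin φ − φ·cos φ) = 43.805493·(0.33983793 − 0.34674456·0.94048402) = 0.601459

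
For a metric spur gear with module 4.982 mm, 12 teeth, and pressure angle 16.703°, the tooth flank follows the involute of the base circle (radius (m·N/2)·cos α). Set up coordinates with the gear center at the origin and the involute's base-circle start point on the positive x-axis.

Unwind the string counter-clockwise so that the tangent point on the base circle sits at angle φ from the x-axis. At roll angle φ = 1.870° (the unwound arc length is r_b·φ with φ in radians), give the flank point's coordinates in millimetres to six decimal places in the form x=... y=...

x=28.646025 y=0.000332

pitch radius r_p = m·N/2 = 4.982·12/2 = 29.892000
base radius r_b = r_p·cos α = 29.892000·cos 16.703° = 28.630780
roll angle φ = 1.870° = 0.03263766 rad
x = r_b·(cos φ + φ·sin φ) = 28.630780·(0.99946744 + 0.03263766·0.03263186) = 28.646025
y = r_b·(sin φ − φ·cos φ) = 28.630780·(0.03263186 − 0.03263766·0.99946744) = 0.000332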